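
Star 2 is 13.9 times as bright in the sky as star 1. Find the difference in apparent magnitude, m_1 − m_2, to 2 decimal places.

m_1 − m_2 ≈ 2.86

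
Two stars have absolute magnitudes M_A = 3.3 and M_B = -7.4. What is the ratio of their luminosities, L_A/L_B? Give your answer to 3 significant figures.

L_A/L_B ≈ 5.25×10^-5

ΔM = M_A − M_B = 10.7
L_A/L_B = 10^(−0.4 ΔM) = 10^-4.280 = 5.248×10^-5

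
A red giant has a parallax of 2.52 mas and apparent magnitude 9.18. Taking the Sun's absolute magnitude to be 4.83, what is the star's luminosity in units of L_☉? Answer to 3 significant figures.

d = 1/p = 1000/2.52 mas = 396.8 pc
M = m − 5 log₁₀ d + 5 = 9.18 − 5·2.5986 + 5 = 1.187
M − M_☉ = 1.187 − 4.83 = -3.643
L/L_☉ = 10^(−0.4 × -3.643) = 28.65

L/L_☉ ≈ 28.7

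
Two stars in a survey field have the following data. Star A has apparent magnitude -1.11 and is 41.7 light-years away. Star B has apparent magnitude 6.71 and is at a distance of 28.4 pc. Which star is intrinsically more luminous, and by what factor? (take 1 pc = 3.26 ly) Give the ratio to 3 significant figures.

Star A: d = 41.7 ly / 3.26 = 12.79 pc
Star A: M = m − 5 log₁₀ d + 5 = -1.11 − 5·1.1069 + 5 = -1.645
Star B: M = m − 5 log₁₀ d + 5 = 6.71 − 5·1.4533 + 5 = 4.443
ΔM = M_A − M_B = -1.645 − (4.443) = -6.088; smaller M is more luminous → Star A.
L ratio = 10^(0.4 |ΔM|) = 10^2.435 = 272.4

Star A is more luminous, by a factor of 272.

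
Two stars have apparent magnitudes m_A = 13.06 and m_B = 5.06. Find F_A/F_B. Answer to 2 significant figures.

F_A/F_B ≈ 6.3×10^-4

Magnitude difference = 8.00
Flux ratio = 10^(−0.4 Δm) = 10^(−0.4 × 8.00) = 10^-3.200 = 6.310×10^-4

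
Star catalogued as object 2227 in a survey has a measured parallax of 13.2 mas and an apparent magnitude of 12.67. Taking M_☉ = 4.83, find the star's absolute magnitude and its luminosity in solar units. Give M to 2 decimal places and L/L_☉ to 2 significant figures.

d = 1/p = 1000/13.2 mas = 75.76 pc
M = m − 5 log₁₀ d + 5 = 12.67 − 5·1.8794 + 5 = 8.273
M − M_☉ = 8.273 − 4.83 = 3.443
L/L_☉ = 10^(−0.4 × 3.443) = 0.04196

M ≈ 8.27; L/L_☉ ≈ 0.042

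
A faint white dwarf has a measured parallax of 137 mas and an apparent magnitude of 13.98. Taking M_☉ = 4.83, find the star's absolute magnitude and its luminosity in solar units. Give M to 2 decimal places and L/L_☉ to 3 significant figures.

d = 1/p = 1000/137 mas = 7.299 pc
M = m − 5 log₁₀ d + 5 = 13.98 − 5·0.8633 + 5 = 14.664
M − M_☉ = 14.664 − 4.83 = 9.834
L/L_☉ = 10^(−0.4 × 9.834) = 1.166×10^-4

M ≈ 14.66; L/L_☉ ≈ 1.17×10^-4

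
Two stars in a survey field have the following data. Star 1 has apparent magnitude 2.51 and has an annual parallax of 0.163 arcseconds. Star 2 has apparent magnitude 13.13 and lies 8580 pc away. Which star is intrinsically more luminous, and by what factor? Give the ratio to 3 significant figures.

Star 2 is more luminous, by a factor of 110.

Star 1: d = 1/p = 1/0.163″ = 6.135 pc
Star 1: M = m − 5 log₁₀ d + 5 = 2.51 − 5·0.7878 + 5 = 3.571
Star 2: M = m − 5 log₁₀ d + 5 = 13.13 − 5·3.9335 + 5 = -1.537
ΔM = M_1 − M_2 = 3.571 − (-1.537) = 5.108; smaller M is more luminous → Star 2.
L ratio = 10^(0.4 |ΔM|) = 10^2.043 = 110.5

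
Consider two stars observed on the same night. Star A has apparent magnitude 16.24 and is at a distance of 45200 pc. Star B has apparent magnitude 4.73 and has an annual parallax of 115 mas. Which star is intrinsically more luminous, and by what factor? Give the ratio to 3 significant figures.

Star A is more luminous, by a factor of 672.

Star A: M = m − 5 log₁₀ d + 5 = 16.24 − 5·4.6551 + 5 = -2.036
Star B: p = 115 mas = 0.115″ → d = 1/p = 8.696 pc
Star B: M = m − 5 log₁₀ d + 5 = 4.73 − 5·0.9393 + 5 = 5.033
ΔM = M_A − M_B = -2.036 − (5.033) = -7.069; smaller M is more luminous → Star A.
L ratio = 10^(0.4 |ΔM|) = 10^2.828 = 672.5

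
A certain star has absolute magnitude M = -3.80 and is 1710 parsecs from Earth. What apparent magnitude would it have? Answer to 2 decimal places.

m = M + 5 log₁₀ d − 5 = -3.80 + 5·3.2330 − 5 = 7.365

m ≈ 7.36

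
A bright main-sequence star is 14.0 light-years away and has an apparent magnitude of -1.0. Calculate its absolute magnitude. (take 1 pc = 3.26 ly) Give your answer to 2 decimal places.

d = 14.0 ly / 3.26 = 4.294 pc
5 log₁₀(d/10 pc) = 5 log₁₀(4.294) − 5 = -1.835
M = m − 5 log₁₀(d/10) = -1.0 + 1.835 = 0.835

M ≈ 0.84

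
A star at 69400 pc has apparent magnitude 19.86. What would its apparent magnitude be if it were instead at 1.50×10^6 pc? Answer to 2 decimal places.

m ≈ 26.53

Flux ∝ 1/d², so Δm = 5 log₁₀(d₂/d₁) = 5 log₁₀(1.50×10^6/69400) = 6.674
m₂ = m₁ + Δm = 19.86 + (6.674) = 26.534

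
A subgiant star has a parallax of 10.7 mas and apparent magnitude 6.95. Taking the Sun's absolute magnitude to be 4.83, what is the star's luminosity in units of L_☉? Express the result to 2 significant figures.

L/L_☉ ≈ 12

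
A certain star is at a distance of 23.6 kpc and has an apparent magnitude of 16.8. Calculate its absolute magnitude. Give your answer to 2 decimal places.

M ≈ -0.06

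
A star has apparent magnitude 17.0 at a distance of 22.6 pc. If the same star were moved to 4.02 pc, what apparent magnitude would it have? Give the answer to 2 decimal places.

Flux ∝ 1/d², so Δm = 5 log₁₀(d₂/d₁) = 5 log₁₀(4.02/22.6) = -3.749
m₂ = m₁ + Δm = 17.0 + (-3.749) = 13.251

m ≈ 13.25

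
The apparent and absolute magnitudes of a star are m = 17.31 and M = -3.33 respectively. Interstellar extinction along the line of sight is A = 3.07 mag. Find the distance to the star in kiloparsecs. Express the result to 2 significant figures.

d ≈ 33 kpc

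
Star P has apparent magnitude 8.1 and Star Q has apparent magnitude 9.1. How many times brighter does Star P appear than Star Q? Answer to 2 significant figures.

2.5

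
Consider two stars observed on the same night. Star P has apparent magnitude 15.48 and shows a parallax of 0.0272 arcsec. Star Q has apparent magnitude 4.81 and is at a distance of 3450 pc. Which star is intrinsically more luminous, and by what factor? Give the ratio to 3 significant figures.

Star P: d = 1/p = 1/0.0272″ = 36.76 pc
Star P: M = m − 5 log₁₀ d + 5 = 15.48 − 5·1.5654 + 5 = 12.653
Star Q: M = m − 5 log₁₀ d + 5 = 4.81 − 5·3.5378 + 5 = -7.879
ΔM = M_P − M_Q = 12.653 − (-7.879) = 20.532; smaller M is more luminous → Star Q.
L ratio = 10^(0.4 |ΔM|) = 10^8.213 = 1.632×10^8

Star Q is more luminous, by a factor of 1.63×10^8.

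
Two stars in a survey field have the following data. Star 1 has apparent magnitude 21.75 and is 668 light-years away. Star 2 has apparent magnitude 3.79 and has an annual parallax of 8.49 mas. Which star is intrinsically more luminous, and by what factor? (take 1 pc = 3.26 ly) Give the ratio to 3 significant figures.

Star 1: d = 668 ly / 3.26 = 204.9 pc
Star 1: M = m − 5 log₁₀ d + 5 = 21.75 − 5·2.3116 + 5 = 15.192
Star 2: p = 8.49 mas = 8.49×10^-3″ → d = 1/p = 117.8 pc
Star 2: M = m − 5 log₁₀ d + 5 = 3.79 − 5·2.0711 + 5 = -1.565
ΔM = M_1 − M_2 = 15.192 − (-1.565) = 16.758; smaller M is more luminous → Star 2.
L ratio = 10^(0.4 |ΔM|) = 10^6.703 = 5.047×10^6

Star 2 is more luminous, by a factor of 5.05×10^6.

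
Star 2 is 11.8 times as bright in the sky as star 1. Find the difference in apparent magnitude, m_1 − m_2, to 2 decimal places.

Pogson: Δm = −2.5 log₁₀(ratio) = −2.5 log₁₀(11.8) = −2.5 × 1.0719 = -2.680
Star 2 is brighter so has the smaller magnitude: m_1 − m_2 is positive.

m_1 − m_2 ≈ 2.68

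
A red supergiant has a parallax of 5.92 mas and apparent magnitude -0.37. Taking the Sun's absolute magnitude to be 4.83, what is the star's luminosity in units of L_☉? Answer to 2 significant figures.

d = 1/p = 1000/5.92 mas = 168.9 pc
M = m − 5 log₁₀ d + 5 = -0.37 − 5·2.2277 + 5 = -6.508
M − M_☉ = -6.508 − 4.83 = -11.338
L/L_☉ = 10^(−0.4 × -11.338) = 34300

L/L_☉ ≈ 34000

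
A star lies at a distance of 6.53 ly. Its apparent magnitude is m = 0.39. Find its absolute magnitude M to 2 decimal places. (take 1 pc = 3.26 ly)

M ≈ 3.88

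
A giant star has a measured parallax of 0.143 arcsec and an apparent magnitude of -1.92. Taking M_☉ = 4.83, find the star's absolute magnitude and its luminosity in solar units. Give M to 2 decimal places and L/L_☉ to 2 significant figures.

d = 1/p = 1/0.143″ = 6.993 pc
M = m − 5 log₁₀ d + 5 = -1.92 − 5·0.8447 + 5 = -1.143
M − M_☉ = -1.143 − 4.83 = -5.973
L/L_☉ = 10^(−0.4 × -5.973) = 245.1

M ≈ -1.14; L/L_☉ ≈ 250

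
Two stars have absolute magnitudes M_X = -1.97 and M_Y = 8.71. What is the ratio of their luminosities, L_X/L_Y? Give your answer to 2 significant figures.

L_X/L_Y ≈ 19000

ΔM = M_X − M_Y = -10.68
L_X/L_Y = 10^(−0.4 ΔM) = 10^4.272 = 18710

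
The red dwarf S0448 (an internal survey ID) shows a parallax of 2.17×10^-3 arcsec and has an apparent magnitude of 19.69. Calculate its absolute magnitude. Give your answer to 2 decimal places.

d = 1/p = 1/2.17×10^-3″ = 460.8 pc
5 log₁₀(d/10 pc) = 5 log₁₀(460.8) − 5 = 8.318
M = m − 5 log₁₀(d/10) = 19.69 − 8.318 = 11.372

M ≈ 11.37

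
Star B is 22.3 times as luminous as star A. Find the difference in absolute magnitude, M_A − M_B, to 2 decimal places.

M_A − M_B ≈ 3.37

Pogson: ΔM = −2.5 log₁₀(ratio) = −2.5 log₁₀(22.3) = −2.5 × 1.3483 = -3.371
Star B is brighter so has the smaller magnitude: M_A − M_B is positive.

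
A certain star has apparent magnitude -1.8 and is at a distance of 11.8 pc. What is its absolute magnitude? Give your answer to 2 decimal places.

5 log₁₀(d/10 pc) = 5 log₁₀(11.80) − 5 = 0.359
M = m − 5 log₁₀(d/10) = -1.8 − 0.359 = -2.159

M ≈ -2.16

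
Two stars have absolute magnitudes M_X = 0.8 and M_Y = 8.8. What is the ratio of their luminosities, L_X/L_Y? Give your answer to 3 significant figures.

L_X/L_Y ≈ 1580

ΔM = M_X − M_Y = -8.0
L_X/L_Y = 10^(−0.4 ΔM) = 10^3.200 = 1585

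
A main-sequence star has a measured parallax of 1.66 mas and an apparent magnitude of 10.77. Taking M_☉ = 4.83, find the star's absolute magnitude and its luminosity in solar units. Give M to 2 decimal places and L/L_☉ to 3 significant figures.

M ≈ 1.87; L/L_☉ ≈ 15.3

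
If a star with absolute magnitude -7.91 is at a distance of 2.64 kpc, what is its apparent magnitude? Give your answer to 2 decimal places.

m ≈ 4.20

d = 2.64 kpc = 2640 pc
m = M + 5 log₁₀ d − 5 = -7.91 + 5·3.4216 − 5 = 4.198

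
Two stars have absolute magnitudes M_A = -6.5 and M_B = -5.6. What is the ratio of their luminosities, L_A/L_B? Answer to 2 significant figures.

ΔM = M_A − M_B = -0.9
L_A/L_B = 10^(−0.4 ΔM) = 10^0.360 = 2.291

L_A/L_B ≈ 2.3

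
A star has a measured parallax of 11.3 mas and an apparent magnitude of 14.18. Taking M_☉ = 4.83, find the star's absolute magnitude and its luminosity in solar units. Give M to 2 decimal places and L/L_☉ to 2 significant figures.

d = 1/p = 1000/11.3 mas = 88.50 pc
M = m − 5 log₁₀ d + 5 = 14.18 − 5·1.9469 + 5 = 9.445
M − M_☉ = 9.445 − 4.83 = 4.615
L/L_☉ = 10^(−0.4 × 4.615) = 0.01425

M ≈ 9.45; L/L_☉ ≈ 0.014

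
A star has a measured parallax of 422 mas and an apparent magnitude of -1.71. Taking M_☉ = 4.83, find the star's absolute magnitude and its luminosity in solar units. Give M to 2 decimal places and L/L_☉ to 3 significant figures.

M ≈ 1.42; L/L_☉ ≈ 23.2

d = 1/p = 1000/422 mas = 2.370 pc
M = m − 5 log₁₀ d + 5 = -1.71 − 5·0.3747 + 5 = 1.417
M − M_☉ = 1.417 − 4.83 = -3.413
L/L_☉ = 10^(−0.4 × -3.413) = 23.19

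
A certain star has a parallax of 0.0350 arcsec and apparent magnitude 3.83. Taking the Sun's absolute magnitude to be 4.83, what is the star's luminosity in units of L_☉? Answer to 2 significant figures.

d = 1/p = 1/0.0350″ = 28.57 pc
M = m − 5 log₁₀ d + 5 = 3.83 − 5·1.4559 + 5 = 1.550
M − M_☉ = 1.550 − 4.83 = -3.280
L/L_☉ = 10^(−0.4 × -3.280) = 20.51

L/L_☉ ≈ 21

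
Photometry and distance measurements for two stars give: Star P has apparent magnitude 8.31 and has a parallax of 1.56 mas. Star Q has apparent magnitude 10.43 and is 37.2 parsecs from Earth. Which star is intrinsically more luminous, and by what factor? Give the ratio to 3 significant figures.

Star P: p = 1.56 mas = 1.56×10^-3″ → d = 1/p = 641.0 pc
Star P: M = m − 5 log₁₀ d + 5 = 8.31 − 5·2.8069 + 5 = -0.724
Star Q: M = m − 5 log₁₀ d + 5 = 10.43 − 5·1.5705 + 5 = 7.577
ΔM = M_P − M_Q = -0.724 − (7.577) = -8.302; smaller M is more luminous → Star P.
L ratio = 10^(0.4 |ΔM|) = 10^3.321 = 2092

Star P is more luminous, by a factor of 2090.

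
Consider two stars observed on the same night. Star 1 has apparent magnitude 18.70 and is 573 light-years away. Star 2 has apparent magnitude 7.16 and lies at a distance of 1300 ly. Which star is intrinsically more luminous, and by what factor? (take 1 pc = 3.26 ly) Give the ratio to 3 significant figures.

Star 2 is more luminous, by a factor of 213000.

Star 1: d = 573 ly / 3.26 = 175.8 pc
Star 1: M = m − 5 log₁₀ d + 5 = 18.70 − 5·2.2449 + 5 = 12.475
Star 2: d = 1300 ly / 3.26 = 398.8 pc
Star 2: M = m − 5 log₁₀ d + 5 = 7.16 − 5·2.6007 + 5 = -0.844
ΔM = M_1 − M_2 = 12.475 − (-0.844) = 13.319; smaller M is more luminous → Star 2.
L ratio = 10^(0.4 |ΔM|) = 10^5.328 = 212600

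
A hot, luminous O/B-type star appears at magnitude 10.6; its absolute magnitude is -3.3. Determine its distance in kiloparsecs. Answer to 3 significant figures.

d ≈ 6.03 kpc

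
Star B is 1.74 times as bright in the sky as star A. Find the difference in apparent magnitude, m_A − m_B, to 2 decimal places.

m_A − m_B ≈ 0.60

Pogson: Δm = −2.5 log₁₀(ratio) = −2.5 log₁₀(1.74) = −2.5 × 0.2405 = -0.601
Star B is brighter so has the smaller magnitude: m_A − m_B is positive.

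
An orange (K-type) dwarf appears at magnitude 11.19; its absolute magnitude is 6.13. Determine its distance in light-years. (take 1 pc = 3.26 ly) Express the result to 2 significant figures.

Distance modulus: m − M = 11.19 − (6.13) = 5.060
m − M = 5 log₁₀ d − 5
log₁₀ d = (m − M)/5 + 1 = 2.0120
d = 10^2.0120 = 102.8 pc
= 335.1 ly

d ≈ 340 ly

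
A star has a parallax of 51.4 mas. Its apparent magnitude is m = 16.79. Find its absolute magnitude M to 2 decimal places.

M ≈ 15.34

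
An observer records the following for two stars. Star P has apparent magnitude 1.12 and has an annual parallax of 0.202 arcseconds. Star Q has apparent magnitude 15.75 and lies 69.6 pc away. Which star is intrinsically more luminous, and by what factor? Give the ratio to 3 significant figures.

Star P is more luminous, by a factor of 3600.

Star P: d = 1/p = 1/0.202″ = 4.950 pc
Star P: M = m − 5 log₁₀ d + 5 = 1.12 − 5·0.6946 + 5 = 2.647
Star Q: M = m − 5 log₁₀ d + 5 = 15.75 − 5·1.8426 + 5 = 11.537
ΔM = M_P − M_Q = 2.647 − (11.537) = -8.890; smaller M is more luminous → Star P.
L ratio = 10^(0.4 |ΔM|) = 10^3.556 = 3598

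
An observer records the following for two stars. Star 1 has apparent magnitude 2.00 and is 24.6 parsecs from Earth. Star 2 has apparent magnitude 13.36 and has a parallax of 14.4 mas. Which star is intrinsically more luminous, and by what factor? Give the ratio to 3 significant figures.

Star 1: M = m − 5 log₁₀ d + 5 = 2.00 − 5·1.3909 + 5 = 0.045
Star 2: p = 14.4 mas = 0.0144″ → d = 1/p = 69.44 pc
Star 2: M = m − 5 log₁₀ d + 5 = 13.36 − 5·1.8416 + 5 = 9.152
ΔM = M_1 − M_2 = 0.045 − (9.152) = -9.106; smaller M is more luminous → Star 1.
L ratio = 10^(0.4 |ΔM|) = 10^3.643 = 4391

Star 1 is more luminous, by a factor of 4390.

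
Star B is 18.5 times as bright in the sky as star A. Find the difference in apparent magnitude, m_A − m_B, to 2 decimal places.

Pogson: Δm = −2.5 log₁₀(ratio) = −2.5 log₁₀(18.5) = −2.5 × 1.2672 = -3.168
Star B is brighter so has the smaller magnitude: m_A − m_B is positive.

m_A − m_B ≈ 3.17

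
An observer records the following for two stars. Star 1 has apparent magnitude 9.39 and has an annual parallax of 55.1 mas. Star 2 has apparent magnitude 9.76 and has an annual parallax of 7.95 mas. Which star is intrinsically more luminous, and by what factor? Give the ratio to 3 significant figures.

Star 1: p = 55.1 mas = 0.0551″ → d = 1/p = 18.15 pc
Star 1: M = m − 5 log₁₀ d + 5 = 9.39 − 5·1.2588 + 5 = 8.096
Star 2: p = 7.95 mas = 7.95×10^-3″ → d = 1/p = 125.8 pc
Star 2: M = m − 5 log₁₀ d + 5 = 9.76 − 5·2.0996 + 5 = 4.262
ΔM = M_1 − M_2 = 8.096 − (4.262) = 3.834; smaller M is more luminous → Star 2.
L ratio = 10^(0.4 |ΔM|) = 10^1.534 = 34.16

Star 2 is more luminous, by a factor of 34.2.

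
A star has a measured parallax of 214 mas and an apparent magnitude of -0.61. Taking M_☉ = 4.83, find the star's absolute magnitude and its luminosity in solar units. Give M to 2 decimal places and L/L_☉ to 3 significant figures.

d = 1/p = 1000/214 mas = 4.673 pc
M = m − 5 log₁₀ d + 5 = -0.61 − 5·0.6696 + 5 = 1.042
M − M_☉ = 1.042 − 4.83 = -3.788
L/L_☉ = 10^(−0.4 × -3.788) = 32.75

M ≈ 1.04; L/L_☉ ≈ 32.7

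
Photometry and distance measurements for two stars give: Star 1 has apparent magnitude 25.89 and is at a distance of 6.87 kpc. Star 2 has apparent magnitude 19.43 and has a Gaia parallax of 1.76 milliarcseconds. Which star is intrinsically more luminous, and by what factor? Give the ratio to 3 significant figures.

Star 2 is more luminous, by a factor of 2.62.

Star 1: d = 6.87 kpc = 6870 pc
Star 1: M = m − 5 log₁₀ d + 5 = 25.89 − 5·3.8370 + 5 = 11.705
Star 2: p = 1.76 mas = 1.76×10^-3″ → d = 1/p = 568.2 pc
Star 2: M = m − 5 log₁₀ d + 5 = 19.43 − 5·2.7545 + 5 = 10.658
ΔM = M_1 − M_2 = 11.705 − (10.658) = 1.048; smaller M is more luminous → Star 2.
L ratio = 10^(0.4 |ΔM|) = 10^0.419 = 2.625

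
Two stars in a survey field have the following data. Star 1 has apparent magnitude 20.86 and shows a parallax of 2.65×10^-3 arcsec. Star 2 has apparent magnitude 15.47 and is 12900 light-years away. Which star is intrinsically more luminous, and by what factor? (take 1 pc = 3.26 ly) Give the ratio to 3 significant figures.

Star 1: d = 1/p = 1/2.65×10^-3″ = 377.4 pc
Star 1: M = m − 5 log₁₀ d + 5 = 20.86 − 5·2.5768 + 5 = 12.976
Star 2: d = 12900 ly / 3.26 = 3957 pc
Star 2: M = m − 5 log₁₀ d + 5 = 15.47 − 5·3.5974 + 5 = 2.483
ΔM = M_1 − M_2 = 12.976 − (2.483) = 10.493; smaller M is more luminous → Star 2.
L ratio = 10^(0.4 |ΔM|) = 10^4.197 = 15750

Star 2 is more luminous, by a factor of 15700.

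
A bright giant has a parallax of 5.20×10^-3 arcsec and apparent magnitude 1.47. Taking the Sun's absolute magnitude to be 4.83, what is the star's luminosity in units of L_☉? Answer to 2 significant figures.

d = 1/p = 1/5.20×10^-3″ = 192.3 pc
M = m − 5 log₁₀ d + 5 = 1.47 − 5·2.2840 + 5 = -4.950
M − M_☉ = -4.950 − 4.83 = -9.780
L/L_☉ = 10^(−0.4 × -9.780) = 8166

L/L_☉ ≈ 8200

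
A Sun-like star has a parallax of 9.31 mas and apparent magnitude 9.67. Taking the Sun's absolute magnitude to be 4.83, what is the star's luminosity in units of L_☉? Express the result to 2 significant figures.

L/L_☉ ≈ 1.3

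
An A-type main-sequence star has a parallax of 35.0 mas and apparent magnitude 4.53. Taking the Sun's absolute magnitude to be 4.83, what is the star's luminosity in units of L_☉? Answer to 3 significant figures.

L/L_☉ ≈ 10.8

d = 1/p = 1000/35.0 mas = 28.57 pc
M = m − 5 log₁₀ d + 5 = 4.53 − 5·1.4559 + 5 = 2.250
M − M_☉ = 2.250 − 4.83 = -2.580
L/L_☉ = 10^(−0.4 × -2.580) = 10.76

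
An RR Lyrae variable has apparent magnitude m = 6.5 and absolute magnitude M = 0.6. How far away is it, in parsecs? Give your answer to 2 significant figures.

d ≈ 150 pc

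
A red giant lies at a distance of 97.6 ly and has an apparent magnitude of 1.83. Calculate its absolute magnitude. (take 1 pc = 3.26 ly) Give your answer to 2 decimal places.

M ≈ -0.55

d = 97.6 ly / 3.26 = 29.94 pc
5 log₁₀(d/10 pc) = 5 log₁₀(29.94) − 5 = 2.381
M = m − 5 log₁₀(d/10) = 1.83 − 2.381 = -0.551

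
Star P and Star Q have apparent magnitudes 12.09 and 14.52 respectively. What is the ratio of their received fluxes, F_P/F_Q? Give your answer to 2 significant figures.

Δm = 12.09 − (14.52) = -2.43
Flux ratio = 10^(−0.4 Δm) = 10^(−0.4 × -2.43) = 10^0.972 = 9.376

F_P/F_Q ≈ 9.4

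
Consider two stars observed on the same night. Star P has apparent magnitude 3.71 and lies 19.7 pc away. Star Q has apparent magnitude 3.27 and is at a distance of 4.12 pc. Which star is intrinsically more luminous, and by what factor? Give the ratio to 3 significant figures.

Star P is more luminous, by a factor of 15.2.

Star P: M = m − 5 log₁₀ d + 5 = 3.71 − 5·1.2945 + 5 = 2.238
Star Q: M = m − 5 log₁₀ d + 5 = 3.27 − 5·0.6149 + 5 = 5.196
ΔM = M_P − M_Q = 2.238 − (5.196) = -2.958; smaller M is more luminous → Star P.
L ratio = 10^(0.4 |ΔM|) = 10^1.183 = 15.25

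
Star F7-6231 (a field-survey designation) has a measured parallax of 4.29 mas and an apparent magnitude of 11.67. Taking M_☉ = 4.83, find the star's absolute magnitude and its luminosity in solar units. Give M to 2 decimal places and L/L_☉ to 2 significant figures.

M ≈ 4.83; L/L_☉ ≈ 1.0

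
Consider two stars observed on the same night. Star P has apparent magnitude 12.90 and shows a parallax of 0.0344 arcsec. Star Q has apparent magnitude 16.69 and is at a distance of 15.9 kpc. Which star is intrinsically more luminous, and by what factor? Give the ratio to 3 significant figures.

Star P: d = 1/p = 1/0.0344″ = 29.07 pc
Star P: M = m − 5 log₁₀ d + 5 = 12.90 − 5·1.4634 + 5 = 10.583
Star Q: d = 15.9 kpc = 15900 pc
Star Q: M = m − 5 log₁₀ d + 5 = 16.69 − 5·4.2014 + 5 = 0.683
ΔM = M_P − M_Q = 10.583 − (0.683) = 9.900; smaller M is more luminous → Star Q.
L ratio = 10^(0.4 |ΔM|) = 10^3.960 = 9118

Star Q is more luminous, by a factor of 9120.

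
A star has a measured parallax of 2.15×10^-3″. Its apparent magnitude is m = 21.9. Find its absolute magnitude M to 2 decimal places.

M ≈ 13.56

d = 1/p = 1/2.15×10^-3″ = 465.1 pc
5 log₁₀(d/10 pc) = 5 log₁₀(465.1) − 5 = 8.338
M = m − 5 log₁₀(d/10) = 21.9 − 8.338 = 13.562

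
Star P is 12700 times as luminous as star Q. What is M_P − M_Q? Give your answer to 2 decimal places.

M_P − M_Q ≈ -10.26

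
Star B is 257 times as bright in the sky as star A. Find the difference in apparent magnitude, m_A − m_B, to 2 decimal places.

m_A − m_B ≈ 6.02

Pogson: Δm = −2.5 log₁₀(ratio) = −2.5 log₁₀(257) = −2.5 × 2.4099 = -6.025
Star B is brighter so has the smaller magnitude: m_A − m_B is positive.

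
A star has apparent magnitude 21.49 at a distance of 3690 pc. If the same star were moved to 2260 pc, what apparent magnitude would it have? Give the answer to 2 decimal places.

m ≈ 20.43

Flux ∝ 1/d², so Δm = 5 log₁₀(d₂/d₁) = 5 log₁₀(2260/3690) = -1.065
m₂ = m₁ + Δm = 21.49 + (-1.065) = 20.425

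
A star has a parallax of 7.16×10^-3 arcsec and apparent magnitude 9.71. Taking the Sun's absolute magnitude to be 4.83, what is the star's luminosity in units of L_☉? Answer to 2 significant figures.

L/L_☉ ≈ 2.2

d = 1/p = 1/7.16×10^-3″ = 139.7 pc
M = m − 5 log₁₀ d + 5 = 9.71 − 5·2.1451 + 5 = 3.985
M − M_☉ = 3.985 − 4.83 = -0.845
L/L_☉ = 10^(−0.4 × -0.845) = 2.179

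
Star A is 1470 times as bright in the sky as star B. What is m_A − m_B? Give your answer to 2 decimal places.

m_A − m_B ≈ -7.92

Pogson: Δm = −2.5 log₁₀(ratio) = −2.5 log₁₀(1470) = −2.5 × 3.1673 = -7.918
Star A is brighter, so it has the smaller magnitude: the difference is negative.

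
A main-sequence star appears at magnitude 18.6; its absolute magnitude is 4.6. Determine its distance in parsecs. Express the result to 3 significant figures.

d ≈ 6310 pc

Distance modulus: m − M = 18.6 − (4.6) = 14.000
m − M = 5 log₁₀ d − 5
log₁₀ d = (m − M)/5 + 1 = 3.8000
d = 10^3.8000 = 6310 pc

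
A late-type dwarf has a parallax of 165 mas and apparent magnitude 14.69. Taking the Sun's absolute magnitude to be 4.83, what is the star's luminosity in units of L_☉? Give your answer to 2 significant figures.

L/L_☉ ≈ 4.2×10^-5

d = 1/p = 1000/165 mas = 6.061 pc
M = m − 5 log₁₀ d + 5 = 14.69 − 5·0.7825 + 5 = 15.777
M − M_☉ = 15.777 − 4.83 = 10.947
L/L_☉ = 10^(−0.4 × 10.947) = 4.179×10^-5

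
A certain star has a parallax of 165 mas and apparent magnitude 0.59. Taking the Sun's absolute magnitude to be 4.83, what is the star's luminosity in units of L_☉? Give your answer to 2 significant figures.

L/L_☉ ≈ 18

d = 1/p = 1000/165 mas = 6.061 pc
M = m − 5 log₁₀ d + 5 = 0.59 − 5·0.7825 + 5 = 1.677
M − M_☉ = 1.677 − 4.83 = -3.153
L/L_☉ = 10^(−0.4 × -3.153) = 18.24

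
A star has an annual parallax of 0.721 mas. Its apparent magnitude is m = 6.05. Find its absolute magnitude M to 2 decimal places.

p = 0.721 mas = 7.21×10^-4″ → d = 1/p = 1387 pc
5 log₁₀(d/10 pc) = 5 log₁₀(1387) − 5 = 10.710
M = m − 5 log₁₀(d/10) = 6.05 − 10.710 = -4.660

M ≈ -4.66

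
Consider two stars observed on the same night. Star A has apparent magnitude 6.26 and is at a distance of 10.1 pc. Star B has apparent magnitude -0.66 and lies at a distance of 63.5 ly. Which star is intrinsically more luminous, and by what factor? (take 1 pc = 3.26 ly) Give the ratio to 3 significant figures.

Star A: M = m − 5 log₁₀ d + 5 = 6.26 − 5·1.0043 + 5 = 6.238
Star B: d = 63.5 ly / 3.26 = 19.48 pc
Star B: M = m − 5 log₁₀ d + 5 = -0.66 − 5·1.2896 + 5 = -2.108
ΔM = M_A − M_B = 6.238 − (-2.108) = 8.346; smaller M is more luminous → Star B.
L ratio = 10^(0.4 |ΔM|) = 10^3.338 = 2180

Star B is more luminous, by a factor of 2180.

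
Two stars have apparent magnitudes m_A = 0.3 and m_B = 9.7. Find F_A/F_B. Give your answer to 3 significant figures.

F_A/F_B ≈ 5750

Magnitude difference = -9.4
Flux ratio = 10^(−0.4 Δm) = 10^(−0.4 × -9.4) = 10^3.760 = 5754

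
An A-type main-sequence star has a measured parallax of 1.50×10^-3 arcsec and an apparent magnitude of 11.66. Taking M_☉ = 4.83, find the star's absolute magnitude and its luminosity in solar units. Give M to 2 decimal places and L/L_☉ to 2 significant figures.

M ≈ 2.54; L/L_☉ ≈ 8.2

d = 1/p = 1/1.50×10^-3″ = 666.7 pc
M = m − 5 log₁₀ d + 5 = 11.66 − 5·2.8239 + 5 = 2.540
M − M_☉ = 2.540 − 4.83 = -2.290
L/L_☉ = 10^(−0.4 × -2.290) = 8.238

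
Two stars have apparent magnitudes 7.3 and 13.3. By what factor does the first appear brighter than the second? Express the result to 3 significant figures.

251

Δm = 7.3 − (13.3) = -6.0
Flux ratio = 10^(−0.4 Δm) = 10^(−0.4 × -6.0) = 10^2.400 = 251.2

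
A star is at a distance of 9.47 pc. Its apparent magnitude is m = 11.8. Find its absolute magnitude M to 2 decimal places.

M ≈ 11.92

5 log₁₀(d/10 pc) = 5 log₁₀(9.470) − 5 = -0.118
M = m − 5 log₁₀(d/10) = 11.8 + 0.118 = 11.918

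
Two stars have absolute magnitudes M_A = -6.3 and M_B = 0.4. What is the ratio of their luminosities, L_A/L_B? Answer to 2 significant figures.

ΔM = M_A − M_B = -6.7
L_A/L_B = 10^(−0.4 ΔM) = 10^2.680 = 478.6

L_A/L_B ≈ 480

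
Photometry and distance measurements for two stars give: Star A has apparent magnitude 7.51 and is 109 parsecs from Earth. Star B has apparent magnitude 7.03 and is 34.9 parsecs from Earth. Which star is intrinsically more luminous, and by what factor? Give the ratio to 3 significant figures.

Star A: M = m − 5 log₁₀ d + 5 = 7.51 − 5·2.0374 + 5 = 2.323
Star B: M = m − 5 log₁₀ d + 5 = 7.03 − 5·1.5428 + 5 = 4.316
ΔM = M_A − M_B = 2.323 − (4.316) = -1.993; smaller M is more luminous → Star A.
L ratio = 10^(0.4 |ΔM|) = 10^0.797 = 6.269

Star A is more luminous, by a factor of 6.27.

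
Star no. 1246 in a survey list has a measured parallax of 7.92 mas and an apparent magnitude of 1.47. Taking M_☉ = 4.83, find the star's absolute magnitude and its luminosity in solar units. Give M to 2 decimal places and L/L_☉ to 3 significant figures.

d = 1/p = 1000/7.92 mas = 126.3 pc
M = m − 5 log₁₀ d + 5 = 1.47 − 5·2.1013 + 5 = -4.036
M − M_☉ = -4.036 − 4.83 = -8.866
L/L_☉ = 10^(−0.4 × -8.866) = 3520

M ≈ -4.04; L/L_☉ ≈ 3520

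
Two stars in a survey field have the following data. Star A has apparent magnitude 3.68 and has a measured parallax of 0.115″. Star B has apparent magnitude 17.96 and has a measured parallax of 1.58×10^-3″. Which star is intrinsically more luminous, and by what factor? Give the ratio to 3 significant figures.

Star A: d = 1/p = 1/0.115″ = 8.696 pc
Star A: M = m − 5 log₁₀ d + 5 = 3.68 − 5·0.9393 + 5 = 3.983
Star B: d = 1/p = 1/1.58×10^-3″ = 632.9 pc
Star B: M = m − 5 log₁₀ d + 5 = 17.96 − 5·2.8013 + 5 = 8.953
ΔM = M_A − M_B = 3.983 − (8.953) = -4.970; smaller M is more luminous → Star A.
L ratio = 10^(0.4 |ΔM|) = 10^1.988 = 97.26

Star A is more luminous, by a factor of 97.3.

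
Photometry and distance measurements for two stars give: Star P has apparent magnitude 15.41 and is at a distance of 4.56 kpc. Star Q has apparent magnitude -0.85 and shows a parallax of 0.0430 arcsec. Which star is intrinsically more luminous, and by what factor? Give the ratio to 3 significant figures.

Star P: d = 4.56 kpc = 4560 pc
Star P: M = m − 5 log₁₀ d + 5 = 15.41 − 5·3.6590 + 5 = 2.115
Star Q: d = 1/p = 1/0.0430″ = 23.26 pc
Star Q: M = m − 5 log₁₀ d + 5 = -0.85 − 5·1.3665 + 5 = -2.683
ΔM = M_P − M_Q = 2.115 − (-2.683) = 4.798; smaller M is more luminous → Star Q.
L ratio = 10^(0.4 |ΔM|) = 10^1.919 = 83.01

Star Q is more luminous, by a factor of 83.0.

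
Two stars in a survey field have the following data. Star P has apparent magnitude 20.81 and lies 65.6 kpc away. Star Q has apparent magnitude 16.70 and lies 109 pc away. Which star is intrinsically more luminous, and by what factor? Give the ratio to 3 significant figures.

Star P: d = 65.6 kpc = 65600 pc
Star P: M = m − 5 log₁₀ d + 5 = 20.81 − 5·4.8169 + 5 = 1.725
Star Q: M = m − 5 log₁₀ d + 5 = 16.70 − 5·2.0374 + 5 = 11.513
ΔM = M_P − M_Q = 1.725 − (11.513) = -9.787; smaller M is more luminous → Star P.
L ratio = 10^(0.4 |ΔM|) = 10^3.915 = 8222

Star P is more luminous, by a factor of 8220.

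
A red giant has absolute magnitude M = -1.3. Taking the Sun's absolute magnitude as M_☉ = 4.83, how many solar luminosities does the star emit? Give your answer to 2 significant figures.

M − M_☉ = -1.3 − 4.83 = -6.130
L/L_☉ = 10^(−0.4 (M − M_☉)) = 10^2.452 = 283.1

L/L_☉ ≈ 280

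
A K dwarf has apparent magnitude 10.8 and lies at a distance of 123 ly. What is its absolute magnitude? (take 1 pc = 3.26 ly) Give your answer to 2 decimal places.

M ≈ 7.92

d = 123 ly / 3.26 = 37.73 pc
5 log₁₀(d/10 pc) = 5 log₁₀(37.73) − 5 = 2.883
M = m − 5 log₁₀(d/10) = 10.8 − 2.883 = 7.917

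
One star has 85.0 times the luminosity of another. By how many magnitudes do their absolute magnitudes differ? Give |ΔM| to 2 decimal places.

|ΔM| ≈ 4.82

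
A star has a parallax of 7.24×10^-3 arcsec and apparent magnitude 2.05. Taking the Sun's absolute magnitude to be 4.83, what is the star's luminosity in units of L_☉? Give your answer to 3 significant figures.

L/L_☉ ≈ 2470

d = 1/p = 1/7.24×10^-3″ = 138.1 pc
M = m − 5 log₁₀ d + 5 = 2.05 − 5·2.1403 + 5 = -3.651
M − M_☉ = -3.651 − 4.83 = -8.481
L/L_☉ = 10^(−0.4 × -8.481) = 2469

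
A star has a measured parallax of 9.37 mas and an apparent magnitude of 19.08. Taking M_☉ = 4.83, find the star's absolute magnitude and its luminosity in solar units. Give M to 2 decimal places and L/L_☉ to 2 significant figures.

d = 1/p = 1000/9.37 mas = 106.7 pc
M = m − 5 log₁₀ d + 5 = 19.08 − 5·2.0283 + 5 = 13.939
M − M_☉ = 13.939 − 4.83 = 9.109
L/L_☉ = 10^(−0.4 × 9.109) = 2.273×10^-4

M ≈ 13.94; L/L_☉ ≈ 2.3×10^-4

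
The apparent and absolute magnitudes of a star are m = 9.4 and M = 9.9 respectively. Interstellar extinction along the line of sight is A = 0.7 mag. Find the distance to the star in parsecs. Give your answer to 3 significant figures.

d ≈ 5.75 pc

m − M = 5 log₁₀(d/10 pc) + A  ⇒  9.4 − (9.9) − 0.7 = 5 log₁₀(d/10)
-1.200 = 5 log₁₀(d/10)
log₁₀ d = (m − M − A)/5 + 1 = 0.7600
d = 10^0.7600 = 5.754 pc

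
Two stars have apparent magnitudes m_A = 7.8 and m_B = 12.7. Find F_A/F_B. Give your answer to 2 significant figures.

F_A/F_B ≈ 91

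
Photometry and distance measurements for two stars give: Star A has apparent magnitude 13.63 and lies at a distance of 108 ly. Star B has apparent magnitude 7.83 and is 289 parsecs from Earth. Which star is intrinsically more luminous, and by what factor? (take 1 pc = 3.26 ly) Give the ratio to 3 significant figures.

Star B is more luminous, by a factor of 15900.

Star A: d = 108 ly / 3.26 = 33.13 pc
Star A: M = m − 5 log₁₀ d + 5 = 13.63 − 5·1.5202 + 5 = 11.029
Star B: M = m − 5 log₁₀ d + 5 = 7.83 − 5·2.4609 + 5 = 0.526
ΔM = M_A − M_B = 11.029 − (0.526) = 10.503; smaller M is more luminous → Star B.
L ratio = 10^(0.4 |ΔM|) = 10^4.201 = 15900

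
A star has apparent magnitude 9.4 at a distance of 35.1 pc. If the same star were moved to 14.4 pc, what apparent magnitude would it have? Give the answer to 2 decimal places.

m ≈ 7.47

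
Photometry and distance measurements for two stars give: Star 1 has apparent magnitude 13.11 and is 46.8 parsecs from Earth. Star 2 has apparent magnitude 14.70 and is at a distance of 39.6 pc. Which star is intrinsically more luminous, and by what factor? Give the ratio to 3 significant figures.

Star 1 is more luminous, by a factor of 6.04.

Star 1: M = m − 5 log₁₀ d + 5 = 13.11 − 5·1.6702 + 5 = 9.759
Star 2: M = m − 5 log₁₀ d + 5 = 14.70 − 5·1.5977 + 5 = 11.712
ΔM = M_1 − M_2 = 9.759 − (11.712) = -1.953; smaller M is more luminous → Star 1.
L ratio = 10^(0.4 |ΔM|) = 10^0.781 = 6.041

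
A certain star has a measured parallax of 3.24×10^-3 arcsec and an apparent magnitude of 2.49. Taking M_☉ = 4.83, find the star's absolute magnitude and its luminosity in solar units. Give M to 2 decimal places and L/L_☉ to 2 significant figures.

M ≈ -4.96; L/L_☉ ≈ 8200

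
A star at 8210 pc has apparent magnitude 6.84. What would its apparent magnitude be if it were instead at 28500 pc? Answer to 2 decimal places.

Flux ∝ 1/d², so Δm = 5 log₁₀(d₂/d₁) = 5 log₁₀(28500/8210) = 2.703
m₂ = m₁ + Δm = 6.84 + (2.703) = 9.543

m ≈ 9.54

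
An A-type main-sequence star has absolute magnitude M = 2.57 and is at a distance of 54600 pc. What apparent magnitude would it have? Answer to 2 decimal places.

m = M + 5 log₁₀ d − 5 = 2.57 + 5·4.7372 − 5 = 21.256

m ≈ 21.26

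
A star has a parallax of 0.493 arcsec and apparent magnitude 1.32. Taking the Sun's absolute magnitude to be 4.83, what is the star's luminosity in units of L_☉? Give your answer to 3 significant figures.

d = 1/p = 1/0.493″ = 2.028 pc
M = m − 5 log₁₀ d + 5 = 1.32 − 5·0.3072 + 5 = 4.784
M − M_☉ = 4.784 − 4.83 = -0.046
L/L_☉ = 10^(−0.4 × -0.046) = 1.043

L/L_☉ ≈ 1.04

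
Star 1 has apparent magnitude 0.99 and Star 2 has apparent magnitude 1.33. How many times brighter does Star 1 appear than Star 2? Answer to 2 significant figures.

1.4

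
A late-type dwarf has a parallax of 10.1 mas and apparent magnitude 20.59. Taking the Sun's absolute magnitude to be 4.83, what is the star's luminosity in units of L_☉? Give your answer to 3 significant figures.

L/L_☉ ≈ 4.87×10^-5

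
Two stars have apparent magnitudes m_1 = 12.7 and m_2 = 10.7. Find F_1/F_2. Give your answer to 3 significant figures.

F_1/F_2 ≈ 0.158

Magnitude difference = 2.0
Flux ratio = 10^(−0.4 Δm) = 10^(−0.4 × 2.0) = 10^-0.800 = 0.1585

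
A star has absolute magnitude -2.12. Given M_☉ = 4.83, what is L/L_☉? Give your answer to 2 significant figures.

M − M_☉ = -2.12 − 4.83 = -6.950
L/L_☉ = 10^(−0.4 (M − M_☉)) = 10^2.780 = 602.6

L/L_☉ ≈ 600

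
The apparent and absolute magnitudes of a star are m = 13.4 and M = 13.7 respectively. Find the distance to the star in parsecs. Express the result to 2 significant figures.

μ = m − M = -0.300
m − M = 5 log₁₀ d − 5
log₁₀ d = (m − M)/5 + 1 = 0.9400
d = 10^0.9400 = 8.710 pc

d ≈ 8.7 pc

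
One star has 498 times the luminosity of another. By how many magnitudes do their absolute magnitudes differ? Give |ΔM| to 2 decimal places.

|ΔM| ≈ 6.74

Pogson: ΔM = −2.5 log₁₀(ratio) = −2.5 log₁₀(498) = −2.5 × 2.6972 = -6.743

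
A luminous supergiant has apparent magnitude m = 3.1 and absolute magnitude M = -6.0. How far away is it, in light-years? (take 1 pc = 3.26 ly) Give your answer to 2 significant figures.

μ = m − M = 9.100
m − M = 5 log₁₀ d − 5
log₁₀ d = (m − M)/5 + 1 = 2.8200
d = 10^2.8200 = 660.7 pc
= 2154 ly

d ≈ 2200 ly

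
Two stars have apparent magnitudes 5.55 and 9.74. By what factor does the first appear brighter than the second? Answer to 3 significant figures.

47.4

Magnitude difference = -4.19
Flux ratio = 10^(−0.4 Δm) = 10^(−0.4 × -4.19) = 10^1.676 = 47.42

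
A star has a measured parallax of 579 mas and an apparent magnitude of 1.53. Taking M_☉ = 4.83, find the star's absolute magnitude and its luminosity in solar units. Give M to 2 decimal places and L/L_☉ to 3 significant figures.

M ≈ 5.34; L/L_☉ ≈ 0.623

d = 1/p = 1000/579 mas = 1.727 pc
M = m − 5 log₁₀ d + 5 = 1.53 − 5·0.2373 + 5 = 5.343
M − M_☉ = 5.343 − 4.83 = 0.513
L/L_☉ = 10^(−0.4 × 0.513) = 0.6232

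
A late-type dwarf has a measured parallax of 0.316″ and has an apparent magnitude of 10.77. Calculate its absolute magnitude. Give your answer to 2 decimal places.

d = 1/p = 1/0.316″ = 3.165 pc
5 log₁₀(d/10 pc) = 5 log₁₀(3.165) − 5 = -2.498
M = m − 5 log₁₀(d/10) = 10.77 + 2.498 = 13.268

M ≈ 13.27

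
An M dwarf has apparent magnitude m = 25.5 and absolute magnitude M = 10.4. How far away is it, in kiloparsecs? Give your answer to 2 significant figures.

Distance modulus: m − M = 25.5 − (10.4) = 15.100
m − M = 5 log₁₀ d − 5
log₁₀ d = (m − M)/5 + 1 = 4.0200
d = 10^4.0200 = 10470 pc
= 10.47 kpc

d ≈ 10 kpc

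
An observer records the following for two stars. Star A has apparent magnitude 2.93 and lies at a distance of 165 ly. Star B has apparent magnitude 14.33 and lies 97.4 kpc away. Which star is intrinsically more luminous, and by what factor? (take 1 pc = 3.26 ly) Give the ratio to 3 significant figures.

Star B is more luminous, by a factor of 102.

Star A: d = 165 ly / 3.26 = 50.61 pc
Star A: M = m − 5 log₁₀ d + 5 = 2.93 − 5·1.7043 + 5 = -0.591
Star B: d = 97.4 kpc = 97400 pc
Star B: M = m − 5 log₁₀ d + 5 = 14.33 − 5·4.9886 + 5 = -5.613
ΔM = M_A − M_B = -0.591 − (-5.613) = 5.021; smaller M is more luminous → Star B.
L ratio = 10^(0.4 |ΔM|) = 10^2.009 = 102.0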